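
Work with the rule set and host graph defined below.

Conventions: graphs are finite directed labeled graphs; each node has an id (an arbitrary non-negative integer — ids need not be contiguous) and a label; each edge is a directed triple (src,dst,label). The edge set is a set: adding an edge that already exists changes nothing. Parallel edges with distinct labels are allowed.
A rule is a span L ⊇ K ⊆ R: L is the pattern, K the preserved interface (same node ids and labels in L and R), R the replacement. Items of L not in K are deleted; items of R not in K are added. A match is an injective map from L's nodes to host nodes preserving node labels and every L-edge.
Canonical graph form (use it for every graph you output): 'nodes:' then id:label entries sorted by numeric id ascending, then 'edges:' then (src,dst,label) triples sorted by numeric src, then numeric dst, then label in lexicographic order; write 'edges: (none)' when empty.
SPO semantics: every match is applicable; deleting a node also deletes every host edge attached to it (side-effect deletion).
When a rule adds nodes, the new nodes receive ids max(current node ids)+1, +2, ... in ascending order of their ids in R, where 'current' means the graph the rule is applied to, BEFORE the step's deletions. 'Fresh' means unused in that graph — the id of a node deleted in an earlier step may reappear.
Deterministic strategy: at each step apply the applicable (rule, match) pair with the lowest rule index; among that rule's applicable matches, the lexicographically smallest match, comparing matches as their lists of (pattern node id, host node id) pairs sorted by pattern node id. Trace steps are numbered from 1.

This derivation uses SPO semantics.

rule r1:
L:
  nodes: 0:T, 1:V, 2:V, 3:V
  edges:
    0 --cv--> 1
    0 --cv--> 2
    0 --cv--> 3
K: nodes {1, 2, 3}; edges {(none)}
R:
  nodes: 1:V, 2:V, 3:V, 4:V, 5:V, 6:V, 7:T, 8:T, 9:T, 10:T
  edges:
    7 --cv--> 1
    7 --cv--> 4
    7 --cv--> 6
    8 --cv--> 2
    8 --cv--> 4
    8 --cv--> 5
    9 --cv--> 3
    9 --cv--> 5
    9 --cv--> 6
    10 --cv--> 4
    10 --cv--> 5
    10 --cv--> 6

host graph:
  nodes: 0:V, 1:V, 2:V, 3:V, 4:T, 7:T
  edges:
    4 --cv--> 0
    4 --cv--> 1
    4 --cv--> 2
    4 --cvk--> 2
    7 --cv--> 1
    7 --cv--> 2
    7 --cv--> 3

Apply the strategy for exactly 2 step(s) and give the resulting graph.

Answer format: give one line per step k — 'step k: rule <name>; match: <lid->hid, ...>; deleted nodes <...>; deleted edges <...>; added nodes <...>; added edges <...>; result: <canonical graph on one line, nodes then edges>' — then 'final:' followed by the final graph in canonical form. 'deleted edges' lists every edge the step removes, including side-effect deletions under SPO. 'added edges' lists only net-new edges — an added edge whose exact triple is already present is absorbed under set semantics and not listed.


step 1: rule r1; match: 0->4, 1->0, 2->1, 3->2; deleted nodes 4; deleted edges (4,0,cv); (4,1,cv); (4,2,cv); (4,2,cvk); added nodes 8, 9, 10, 11, 12, 13, 14; added edges (11,0,cv); (11,8,cv); (11,10,cv); (12,1,cv); (12,8,cv); (12,9,cv); (13,2,cv); (13,9,cv); (13,10,cv); (14,8,cv); (14,9,cv); (14,10,cv); result: nodes: 0:V, 1:V, 2:V, 3:V, 7:T, 8:V, 9:V, 10:V, 11:T, 12:T, 13:T, 14:T edges: (7,1,cv); (7,2,cv); (7,3,cv); (11,0,cv); (11,8,cv); (11,10,cv); (12,1,cv); (12,8,cv); (12,9,cv); (13,2,cv); (13,9,cv); (13,10,cv); (14,8,cv); (14,9,cv); (14,10,cv)
step 2: rule r1; match: 0->7, 1->1, 2->2, 3->3; deleted nodes 7; deleted edges (7,1,cv); (7,2,cv); (7,3,cv); added nodes 15, 16, 17, 18, 19, 20, 21; added edges (18,1,cv); (18,15,cv); (18,17,cv); (19,2,cv); (19,15,cv); (19,16,cv); (20,3,cv); (20,16,cv); (20,17,cv); (21,15,cv); (21,16,cv); (21,17,cv); result: nodes: 0:V, 1:V, 2:V, 3:V, 8:V, 9:V, 10:V, 11:T, 12:T, 13:T, 14:T, 15:V, 16:V, 17:V, 18:T, 19:T, 20:T, 21:T edges: (11,0,cv); (11,8,cv); (11,10,cv); (12,1,cv); (12,8,cv); (12,9,cv); (13,2,cv); (13,9,cv); (13,10,cv); (14,8,cv); (14,9,cv); (14,10,cv); (18,1,cv); (18,15,cv); (18,17,cv); (19,2,cv); (19,15,cv); (19,16,cv); (20,3,cv); (20,16,cv); (20,17,cv); (21,15,cv); (21,16,cv); (21,17,cv)
final:
nodes: 0:V, 1:V, 2:V, 3:V, 8:V, 9:V, 10:V, 11:T, 12:T, 13:T, 14:T, 15:V, 16:V, 17:V, 18:T, 19:T, 20:T, 21:T
edges: (11,0,cv); (11,8,cv); (11,10,cv); (12,1,cv); (12,8,cv); (12,9,cv); (13,2,cv); (13,9,cv); (13,10,cv); (14,8,cv); (14,9,cv); (14,10,cv); (18,1,cv); (18,15,cv); (18,17,cv); (19,2,cv); (19,15,cv); (19,16,cv); (20,3,cv); (20,16,cv); (20,17,cv); (21,15,cv); (21,16,cv); (21,17,cv)


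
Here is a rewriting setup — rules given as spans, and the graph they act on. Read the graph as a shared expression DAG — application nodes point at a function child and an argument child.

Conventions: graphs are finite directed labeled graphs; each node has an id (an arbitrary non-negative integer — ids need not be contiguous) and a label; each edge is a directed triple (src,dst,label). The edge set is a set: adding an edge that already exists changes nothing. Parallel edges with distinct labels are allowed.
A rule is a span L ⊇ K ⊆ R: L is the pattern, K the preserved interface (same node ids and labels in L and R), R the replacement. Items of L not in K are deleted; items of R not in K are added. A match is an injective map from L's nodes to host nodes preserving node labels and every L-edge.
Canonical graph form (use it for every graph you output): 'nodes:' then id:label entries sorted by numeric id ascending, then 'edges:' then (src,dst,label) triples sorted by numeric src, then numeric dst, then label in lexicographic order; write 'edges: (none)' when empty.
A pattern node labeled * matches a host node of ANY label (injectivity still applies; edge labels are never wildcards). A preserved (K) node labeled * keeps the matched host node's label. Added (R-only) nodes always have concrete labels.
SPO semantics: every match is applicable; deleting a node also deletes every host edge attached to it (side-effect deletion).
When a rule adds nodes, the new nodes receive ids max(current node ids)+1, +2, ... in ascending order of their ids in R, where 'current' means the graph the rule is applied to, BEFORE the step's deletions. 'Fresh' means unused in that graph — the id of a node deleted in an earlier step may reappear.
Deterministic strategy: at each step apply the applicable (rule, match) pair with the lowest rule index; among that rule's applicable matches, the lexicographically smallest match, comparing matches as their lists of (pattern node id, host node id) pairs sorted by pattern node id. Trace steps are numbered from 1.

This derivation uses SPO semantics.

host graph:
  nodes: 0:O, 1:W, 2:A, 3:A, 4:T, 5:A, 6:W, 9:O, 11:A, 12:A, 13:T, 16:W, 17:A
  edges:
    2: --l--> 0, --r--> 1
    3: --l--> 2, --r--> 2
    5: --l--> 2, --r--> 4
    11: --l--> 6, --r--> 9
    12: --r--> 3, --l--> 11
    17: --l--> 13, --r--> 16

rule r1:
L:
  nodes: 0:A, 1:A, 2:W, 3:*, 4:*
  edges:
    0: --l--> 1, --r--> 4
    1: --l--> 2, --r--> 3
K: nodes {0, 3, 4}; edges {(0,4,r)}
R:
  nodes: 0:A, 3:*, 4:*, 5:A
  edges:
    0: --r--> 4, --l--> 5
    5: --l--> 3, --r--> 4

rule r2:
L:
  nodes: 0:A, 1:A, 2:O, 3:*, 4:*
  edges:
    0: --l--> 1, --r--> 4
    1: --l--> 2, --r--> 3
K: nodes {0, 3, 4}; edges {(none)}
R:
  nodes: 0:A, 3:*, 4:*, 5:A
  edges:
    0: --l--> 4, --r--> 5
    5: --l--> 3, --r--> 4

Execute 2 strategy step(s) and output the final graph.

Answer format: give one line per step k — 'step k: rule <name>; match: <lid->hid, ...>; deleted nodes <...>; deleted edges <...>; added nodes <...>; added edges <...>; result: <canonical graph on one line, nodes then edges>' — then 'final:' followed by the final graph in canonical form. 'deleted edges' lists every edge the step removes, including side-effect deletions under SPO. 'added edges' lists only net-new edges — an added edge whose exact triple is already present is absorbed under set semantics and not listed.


step 1: rule r1; match: 0->12, 1->11, 2->6, 3->9, 4->3; deleted nodes 6, 11; deleted edges (11,6,l); (11,9,r); (12,11,l); added nodes 18; added edges (12,18,l); (18,3,r); (18,9,l); result: nodes: 0:O, 1:W, 2:A, 3:A, 4:T, 5:A, 9:O, 12:A, 13:T, 16:W, 17:A, 18:A edges: (2,0,l); (2,1,r); (3,2,l); (3,2,r); (5,2,l); (5,4,r); (12,3,r); (12,18,l); (17,13,l); (17,16,r); (18,3,r); (18,9,l)
step 2: rule r2; match: 0->5, 1->2, 2->0, 3->1, 4->4; deleted nodes 0, 2; deleted edges (2,0,l); (2,1,r); (3,2,l); (3,2,r); (5,2,l); (5,4,r); added nodes 19; added edges (5,4,l); (5,19,r); (19,1,l); (19,4,r); result: nodes: 1:W, 3:A, 4:T, 5:A, 9:O, 12:A, 13:T, 16:W, 17:A, 18:A, 19:A edges: (5,4,l); (5,19,r); (12,3,r); (12,18,l); (17,13,l); (17,16,r); (18,3,r); (18,9,l); (19,1,l); (19,4,r)
final:
nodes: 1:W, 3:A, 4:T, 5:A, 9:O, 12:A, 13:T, 16:W, 17:A, 18:A, 19:A
edges: (5,4,l); (5,19,r); (12,3,r); (12,18,l); (17,13,l); (17,16,r); (18,3,r); (18,9,l); (19,1,l); (19,4,r)


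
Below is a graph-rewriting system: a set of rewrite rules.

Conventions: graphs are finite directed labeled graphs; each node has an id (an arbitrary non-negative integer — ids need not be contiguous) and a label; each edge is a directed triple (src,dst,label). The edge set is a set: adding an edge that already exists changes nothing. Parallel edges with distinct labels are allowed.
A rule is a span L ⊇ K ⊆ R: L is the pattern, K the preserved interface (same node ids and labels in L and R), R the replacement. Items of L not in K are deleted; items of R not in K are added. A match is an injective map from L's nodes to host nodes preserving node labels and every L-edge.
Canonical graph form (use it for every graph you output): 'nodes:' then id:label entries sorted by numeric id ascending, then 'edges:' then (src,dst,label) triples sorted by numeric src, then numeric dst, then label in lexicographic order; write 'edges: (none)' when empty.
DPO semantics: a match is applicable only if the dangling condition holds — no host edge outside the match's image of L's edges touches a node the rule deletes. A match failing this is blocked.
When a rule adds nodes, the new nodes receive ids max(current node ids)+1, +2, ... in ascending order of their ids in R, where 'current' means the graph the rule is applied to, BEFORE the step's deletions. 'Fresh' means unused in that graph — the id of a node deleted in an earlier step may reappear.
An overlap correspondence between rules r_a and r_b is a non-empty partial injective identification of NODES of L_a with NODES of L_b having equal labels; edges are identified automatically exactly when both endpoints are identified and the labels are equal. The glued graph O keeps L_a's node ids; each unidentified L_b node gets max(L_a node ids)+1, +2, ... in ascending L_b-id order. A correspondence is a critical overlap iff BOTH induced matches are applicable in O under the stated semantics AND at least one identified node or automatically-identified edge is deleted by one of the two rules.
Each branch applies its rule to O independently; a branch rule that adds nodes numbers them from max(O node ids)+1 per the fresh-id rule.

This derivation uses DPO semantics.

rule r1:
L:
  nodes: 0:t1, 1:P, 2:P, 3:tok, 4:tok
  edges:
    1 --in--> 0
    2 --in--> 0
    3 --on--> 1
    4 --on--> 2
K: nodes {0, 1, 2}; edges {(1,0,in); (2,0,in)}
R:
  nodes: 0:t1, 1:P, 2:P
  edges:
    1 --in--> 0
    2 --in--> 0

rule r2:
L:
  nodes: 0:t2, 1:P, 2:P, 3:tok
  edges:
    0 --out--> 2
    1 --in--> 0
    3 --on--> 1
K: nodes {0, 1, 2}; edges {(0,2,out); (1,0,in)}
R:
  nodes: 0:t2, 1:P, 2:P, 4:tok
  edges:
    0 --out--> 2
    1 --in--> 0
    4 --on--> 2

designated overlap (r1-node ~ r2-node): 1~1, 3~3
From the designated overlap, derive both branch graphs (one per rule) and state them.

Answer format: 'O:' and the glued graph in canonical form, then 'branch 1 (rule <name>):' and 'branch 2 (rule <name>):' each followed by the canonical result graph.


O:
nodes: 0:t1, 1:P, 2:P, 3:tok, 4:tok, 5:t2, 6:P
edges: (1,0,in); (1,5,in); (2,0,in); (3,1,on); (4,2,on); (5,6,out)
branch 1 (rule r1):
nodes: 0:t1, 1:P, 2:P, 5:t2, 6:P
edges: (1,0,in); (1,5,in); (2,0,in); (5,6,out)
branch 2 (rule r2):
nodes: 0:t1, 1:P, 2:P, 4:tok, 5:t2, 6:P, 7:tok
edges: (1,0,in); (1,5,in); (2,0,in); (4,2,on); (5,6,out); (7,6,on)


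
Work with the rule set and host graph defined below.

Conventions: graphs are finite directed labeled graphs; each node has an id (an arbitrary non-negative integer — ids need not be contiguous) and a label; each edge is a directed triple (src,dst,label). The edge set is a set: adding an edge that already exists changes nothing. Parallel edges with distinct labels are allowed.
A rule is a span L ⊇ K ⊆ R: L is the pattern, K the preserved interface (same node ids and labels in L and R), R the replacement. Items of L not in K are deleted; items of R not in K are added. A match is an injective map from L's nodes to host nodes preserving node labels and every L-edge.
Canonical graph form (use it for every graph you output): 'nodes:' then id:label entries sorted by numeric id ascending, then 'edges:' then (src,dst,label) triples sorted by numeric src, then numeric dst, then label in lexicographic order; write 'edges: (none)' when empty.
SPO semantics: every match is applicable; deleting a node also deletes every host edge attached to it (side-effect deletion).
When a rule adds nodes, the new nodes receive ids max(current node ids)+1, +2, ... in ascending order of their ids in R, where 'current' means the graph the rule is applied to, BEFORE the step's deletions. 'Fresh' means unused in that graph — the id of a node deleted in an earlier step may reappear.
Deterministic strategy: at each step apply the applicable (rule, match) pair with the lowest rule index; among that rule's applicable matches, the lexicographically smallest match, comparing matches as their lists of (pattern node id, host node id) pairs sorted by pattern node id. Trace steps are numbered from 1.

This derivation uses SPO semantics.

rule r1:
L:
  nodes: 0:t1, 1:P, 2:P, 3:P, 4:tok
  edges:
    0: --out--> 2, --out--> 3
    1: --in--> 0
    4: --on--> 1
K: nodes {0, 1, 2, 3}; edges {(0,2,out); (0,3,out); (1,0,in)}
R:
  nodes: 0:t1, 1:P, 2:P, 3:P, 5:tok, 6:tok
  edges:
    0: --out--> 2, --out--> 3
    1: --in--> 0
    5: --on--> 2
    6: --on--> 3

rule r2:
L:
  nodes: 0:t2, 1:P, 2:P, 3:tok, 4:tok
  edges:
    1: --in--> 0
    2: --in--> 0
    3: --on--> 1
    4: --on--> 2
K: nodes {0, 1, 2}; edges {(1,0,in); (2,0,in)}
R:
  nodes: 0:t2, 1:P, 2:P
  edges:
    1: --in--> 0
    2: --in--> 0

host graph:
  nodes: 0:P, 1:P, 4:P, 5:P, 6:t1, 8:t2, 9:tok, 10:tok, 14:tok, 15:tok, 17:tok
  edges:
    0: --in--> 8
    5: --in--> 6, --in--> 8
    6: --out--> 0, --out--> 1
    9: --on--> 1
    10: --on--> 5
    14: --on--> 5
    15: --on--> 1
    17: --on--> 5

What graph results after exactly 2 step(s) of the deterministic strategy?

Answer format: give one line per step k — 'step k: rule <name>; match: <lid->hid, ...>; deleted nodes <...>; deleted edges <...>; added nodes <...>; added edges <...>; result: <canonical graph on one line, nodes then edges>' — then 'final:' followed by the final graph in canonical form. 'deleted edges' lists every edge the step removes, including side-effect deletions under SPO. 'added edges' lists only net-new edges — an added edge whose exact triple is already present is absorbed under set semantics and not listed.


step 1: rule r1; match: 0->6, 1->5, 2->0, 3->1, 4->10; deleted nodes 10; deleted edges (10,5,on); added nodes 18, 19; added edges (18,0,on); (19,1,on); result: nodes: 0:P, 1:P, 4:P, 5:P, 6:t1, 8:t2, 9:tok, 14:tok, 15:tok, 17:tok, 18:tok, 19:tok edges: (0,8,in); (5,6,in); (5,8,in); (6,0,out); (6,1,out); (9,1,on); (14,5,on); (15,1,on); (17,5,on); (18,0,on); (19,1,on)
step 2: rule r1; match: 0->6, 1->5, 2->0, 3->1, 4->14; deleted nodes 14; deleted edges (14,5,on); added nodes 20, 21; added edges (20,0,on); (21,1,on); result: nodes: 0:P, 1:P, 4:P, 5:P, 6:t1, 8:t2, 9:tok, 15:tok, 17:tok, 18:tok, 19:tok, 20:tok, 21:tok edges: (0,8,in); (5,6,in); (5,8,in); (6,0,out); (6,1,out); (9,1,on); (15,1,on); (17,5,on); (18,0,on); (19,1,on); (20,0,on); (21,1,on)
final:
nodes: 0:P, 1:P, 4:P, 5:P, 6:t1, 8:t2, 9:tok, 15:tok, 17:tok, 18:tok, 19:tok, 20:tok, 21:tok
edges: (0,8,in); (5,6,in); (5,8,in); (6,0,out); (6,1,out); (9,1,on); (15,1,on); (17,5,on); (18,0,on); (19,1,on); (20,0,on); (21,1,on)


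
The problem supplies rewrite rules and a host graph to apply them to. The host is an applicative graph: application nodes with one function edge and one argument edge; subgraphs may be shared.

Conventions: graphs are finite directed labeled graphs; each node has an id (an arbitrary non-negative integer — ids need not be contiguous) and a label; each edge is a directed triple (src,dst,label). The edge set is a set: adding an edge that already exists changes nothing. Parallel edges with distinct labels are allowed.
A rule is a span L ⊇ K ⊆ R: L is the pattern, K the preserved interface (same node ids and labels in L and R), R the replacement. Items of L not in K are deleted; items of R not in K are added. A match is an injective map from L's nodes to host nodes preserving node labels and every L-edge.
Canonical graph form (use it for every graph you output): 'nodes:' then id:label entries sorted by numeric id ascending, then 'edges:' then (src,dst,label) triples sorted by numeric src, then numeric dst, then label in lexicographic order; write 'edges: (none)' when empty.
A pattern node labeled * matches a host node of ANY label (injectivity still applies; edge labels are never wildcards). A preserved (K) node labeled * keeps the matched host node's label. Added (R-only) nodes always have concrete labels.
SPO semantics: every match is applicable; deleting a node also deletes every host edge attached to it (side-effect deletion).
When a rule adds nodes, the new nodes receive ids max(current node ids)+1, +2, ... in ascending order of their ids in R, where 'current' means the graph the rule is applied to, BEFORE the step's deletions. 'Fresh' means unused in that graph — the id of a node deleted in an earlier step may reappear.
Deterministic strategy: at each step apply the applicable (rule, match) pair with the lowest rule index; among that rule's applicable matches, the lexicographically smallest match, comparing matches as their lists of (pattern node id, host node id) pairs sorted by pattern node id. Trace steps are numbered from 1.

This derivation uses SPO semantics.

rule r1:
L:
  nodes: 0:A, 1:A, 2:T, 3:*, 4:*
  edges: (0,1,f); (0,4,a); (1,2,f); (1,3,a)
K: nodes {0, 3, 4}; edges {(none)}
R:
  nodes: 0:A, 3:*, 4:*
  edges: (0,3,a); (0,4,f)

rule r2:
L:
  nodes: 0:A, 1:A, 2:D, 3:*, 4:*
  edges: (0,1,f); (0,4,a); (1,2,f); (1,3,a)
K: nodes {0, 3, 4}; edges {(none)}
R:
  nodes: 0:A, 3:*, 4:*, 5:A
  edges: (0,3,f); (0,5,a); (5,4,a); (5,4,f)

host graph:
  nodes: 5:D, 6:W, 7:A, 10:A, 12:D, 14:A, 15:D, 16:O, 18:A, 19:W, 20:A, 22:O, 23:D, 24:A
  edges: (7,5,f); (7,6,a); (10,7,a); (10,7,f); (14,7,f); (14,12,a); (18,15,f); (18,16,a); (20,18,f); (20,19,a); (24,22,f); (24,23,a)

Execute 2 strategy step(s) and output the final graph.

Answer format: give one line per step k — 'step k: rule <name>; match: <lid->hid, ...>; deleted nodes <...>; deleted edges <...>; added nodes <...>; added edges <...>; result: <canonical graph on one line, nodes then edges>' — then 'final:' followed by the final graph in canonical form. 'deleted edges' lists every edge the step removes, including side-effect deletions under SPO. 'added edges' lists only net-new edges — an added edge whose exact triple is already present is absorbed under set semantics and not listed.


step 1: rule r2; match: 0->14, 1->7, 2->5, 3->6, 4->12; deleted nodes 5, 7; deleted edges (7,5,f); (7,6,a); (10,7,a); (10,7,f); (14,7,f); (14,12,a); added nodes 25; added edges (14,6,f); (14,25,a); (25,12,a); (25,12,f); result: nodes: 6:W, 10:A, 12:D, 14:A, 15:D, 16:O, 18:A, 19:W, 20:A, 22:O, 23:D, 24:A, 25:A edges: (14,6,f); (14,25,a); (18,15,f); (18,16,a); (20,18,f); (20,19,a); (24,22,f); (24,23,a); (25,12,a); (25,12,f)
step 2: rule r2; match: 0->20, 1->18, 2->15, 3->16, 4->19; deleted nodes 15, 18; deleted edges (18,15,f); (18,16,a); (20,18,f); (20,19,a); added nodes 26; added edges (20,16,f); (20,26,a); (26,19,a); (26,19,f); result: nodes: 6:W, 10:A, 12:D, 14:A, 16:O, 19:W, 20:A, 22:O, 23:D, 24:A, 25:A, 26:A edges: (14,6,f); (14,25,a); (20,16,f); (20,26,a); (24,22,f); (24,23,a); (25,12,a); (25,12,f); (26,19,a); (26,19,f)
final:
nodes: 6:W, 10:A, 12:D, 14:A, 16:O, 19:W, 20:A, 22:O, 23:D, 24:A, 25:A, 26:A
edges: (14,6,f); (14,25,a); (20,16,f); (20,26,a); (24,22,f); (24,23,a); (25,12,a); (25,12,f); (26,19,a); (26,19,f)


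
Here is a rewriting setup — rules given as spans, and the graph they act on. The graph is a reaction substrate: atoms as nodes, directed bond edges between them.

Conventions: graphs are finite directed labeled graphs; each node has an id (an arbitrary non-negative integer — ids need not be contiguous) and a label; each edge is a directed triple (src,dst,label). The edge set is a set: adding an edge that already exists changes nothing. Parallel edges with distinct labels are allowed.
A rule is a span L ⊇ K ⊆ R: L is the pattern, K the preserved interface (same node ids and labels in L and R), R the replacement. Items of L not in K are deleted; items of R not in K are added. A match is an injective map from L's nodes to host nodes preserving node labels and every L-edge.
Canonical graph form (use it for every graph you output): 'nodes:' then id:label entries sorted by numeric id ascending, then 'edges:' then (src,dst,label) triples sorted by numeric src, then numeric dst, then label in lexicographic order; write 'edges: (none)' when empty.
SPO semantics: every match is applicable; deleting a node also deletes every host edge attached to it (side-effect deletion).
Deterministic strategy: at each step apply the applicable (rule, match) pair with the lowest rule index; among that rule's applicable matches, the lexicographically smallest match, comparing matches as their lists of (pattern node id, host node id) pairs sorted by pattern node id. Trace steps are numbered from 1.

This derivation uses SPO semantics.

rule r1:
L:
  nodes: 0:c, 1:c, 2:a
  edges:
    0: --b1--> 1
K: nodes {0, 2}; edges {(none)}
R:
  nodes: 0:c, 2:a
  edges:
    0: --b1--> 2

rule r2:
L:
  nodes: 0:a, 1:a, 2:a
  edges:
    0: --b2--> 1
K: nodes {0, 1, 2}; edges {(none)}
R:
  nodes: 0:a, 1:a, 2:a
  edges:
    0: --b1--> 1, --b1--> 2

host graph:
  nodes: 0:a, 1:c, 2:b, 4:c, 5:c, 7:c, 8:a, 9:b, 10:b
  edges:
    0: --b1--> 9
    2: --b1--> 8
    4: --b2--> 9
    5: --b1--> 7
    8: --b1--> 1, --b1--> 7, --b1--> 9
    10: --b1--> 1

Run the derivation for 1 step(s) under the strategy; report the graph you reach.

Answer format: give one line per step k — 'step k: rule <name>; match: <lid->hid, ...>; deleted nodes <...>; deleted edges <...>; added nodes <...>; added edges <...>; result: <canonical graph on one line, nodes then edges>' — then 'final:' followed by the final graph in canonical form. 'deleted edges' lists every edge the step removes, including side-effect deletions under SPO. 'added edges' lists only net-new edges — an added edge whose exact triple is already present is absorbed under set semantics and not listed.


step 1: rule r1; match: 0->5, 1->7, 2->0; deleted nodes 7; deleted edges (5,7,b1); (8,7,b1); added nodes (none); added edges (5,0,b1); result: nodes: 0:a, 1:c, 2:b, 4:c, 5:c, 8:a, 9:b, 10:b edges: (0,9,b1); (2,8,b1); (4,9,b2); (5,0,b1); (8,1,b1); (8,9,b1); (10,1,b1)
final:
nodes: 0:a, 1:c, 2:b, 4:c, 5:c, 8:a, 9:b, 10:b
edges: (0,9,b1); (2,8,b1); (4,9,b2); (5,0,b1); (8,1,b1); (8,9,b1); (10,1,b1)


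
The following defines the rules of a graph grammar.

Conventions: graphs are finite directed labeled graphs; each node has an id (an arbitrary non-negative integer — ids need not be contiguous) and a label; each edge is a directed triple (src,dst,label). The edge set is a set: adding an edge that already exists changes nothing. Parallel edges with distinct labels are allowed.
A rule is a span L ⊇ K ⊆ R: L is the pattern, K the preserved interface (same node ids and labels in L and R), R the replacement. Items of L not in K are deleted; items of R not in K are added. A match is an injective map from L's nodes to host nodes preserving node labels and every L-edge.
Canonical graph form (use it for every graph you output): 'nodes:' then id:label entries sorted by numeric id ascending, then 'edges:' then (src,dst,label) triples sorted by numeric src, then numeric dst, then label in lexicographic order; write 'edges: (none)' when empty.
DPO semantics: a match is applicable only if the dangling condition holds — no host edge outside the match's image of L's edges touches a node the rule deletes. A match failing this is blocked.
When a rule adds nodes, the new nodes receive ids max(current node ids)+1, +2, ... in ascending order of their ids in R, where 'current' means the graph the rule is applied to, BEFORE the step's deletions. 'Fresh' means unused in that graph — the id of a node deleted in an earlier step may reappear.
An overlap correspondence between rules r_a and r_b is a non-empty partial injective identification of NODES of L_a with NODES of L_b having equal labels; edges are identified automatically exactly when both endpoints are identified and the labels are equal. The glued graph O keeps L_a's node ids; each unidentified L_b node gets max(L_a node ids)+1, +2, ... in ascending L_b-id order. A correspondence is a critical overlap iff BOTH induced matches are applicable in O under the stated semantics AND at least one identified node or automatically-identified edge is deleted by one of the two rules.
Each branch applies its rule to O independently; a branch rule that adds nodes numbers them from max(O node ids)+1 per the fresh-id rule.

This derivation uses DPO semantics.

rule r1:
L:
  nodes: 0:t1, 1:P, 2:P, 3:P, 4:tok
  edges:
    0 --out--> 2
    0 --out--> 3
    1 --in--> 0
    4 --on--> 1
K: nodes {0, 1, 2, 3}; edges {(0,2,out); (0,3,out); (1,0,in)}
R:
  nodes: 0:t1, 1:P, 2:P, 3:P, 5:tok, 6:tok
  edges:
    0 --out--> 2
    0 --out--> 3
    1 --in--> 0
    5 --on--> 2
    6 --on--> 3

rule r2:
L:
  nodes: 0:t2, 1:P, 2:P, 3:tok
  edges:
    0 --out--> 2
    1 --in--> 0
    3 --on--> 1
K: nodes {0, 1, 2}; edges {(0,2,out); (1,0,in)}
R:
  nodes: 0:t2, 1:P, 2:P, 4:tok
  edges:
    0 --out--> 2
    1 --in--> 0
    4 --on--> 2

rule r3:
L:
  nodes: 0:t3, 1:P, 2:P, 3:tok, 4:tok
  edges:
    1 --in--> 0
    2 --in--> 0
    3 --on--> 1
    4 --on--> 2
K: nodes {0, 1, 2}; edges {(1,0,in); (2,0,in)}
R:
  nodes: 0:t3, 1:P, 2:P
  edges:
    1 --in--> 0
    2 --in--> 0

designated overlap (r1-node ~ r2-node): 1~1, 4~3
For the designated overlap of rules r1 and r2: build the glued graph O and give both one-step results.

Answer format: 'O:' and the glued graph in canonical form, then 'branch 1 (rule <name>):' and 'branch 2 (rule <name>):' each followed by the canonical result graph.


O:
nodes: 0:t1, 1:P, 2:P, 3:P, 4:tok, 5:t2, 6:P
edges: (0,2,out); (0,3,out); (1,0,in); (1,5,in); (4,1,on); (5,6,out)
branch 1 (rule r1):
nodes: 0:t1, 1:P, 2:P, 3:P, 5:t2, 6:P, 7:tok, 8:tok
edges: (0,2,out); (0,3,out); (1,0,in); (1,5,in); (5,6,out); (7,2,on); (8,3,on)
branch 2 (rule r2):
nodes: 0:t1, 1:P, 2:P, 3:P, 5:t2, 6:P, 7:tok
edges: (0,2,out); (0,3,out); (1,0,in); (1,5,in); (5,6,out); (7,6,on)


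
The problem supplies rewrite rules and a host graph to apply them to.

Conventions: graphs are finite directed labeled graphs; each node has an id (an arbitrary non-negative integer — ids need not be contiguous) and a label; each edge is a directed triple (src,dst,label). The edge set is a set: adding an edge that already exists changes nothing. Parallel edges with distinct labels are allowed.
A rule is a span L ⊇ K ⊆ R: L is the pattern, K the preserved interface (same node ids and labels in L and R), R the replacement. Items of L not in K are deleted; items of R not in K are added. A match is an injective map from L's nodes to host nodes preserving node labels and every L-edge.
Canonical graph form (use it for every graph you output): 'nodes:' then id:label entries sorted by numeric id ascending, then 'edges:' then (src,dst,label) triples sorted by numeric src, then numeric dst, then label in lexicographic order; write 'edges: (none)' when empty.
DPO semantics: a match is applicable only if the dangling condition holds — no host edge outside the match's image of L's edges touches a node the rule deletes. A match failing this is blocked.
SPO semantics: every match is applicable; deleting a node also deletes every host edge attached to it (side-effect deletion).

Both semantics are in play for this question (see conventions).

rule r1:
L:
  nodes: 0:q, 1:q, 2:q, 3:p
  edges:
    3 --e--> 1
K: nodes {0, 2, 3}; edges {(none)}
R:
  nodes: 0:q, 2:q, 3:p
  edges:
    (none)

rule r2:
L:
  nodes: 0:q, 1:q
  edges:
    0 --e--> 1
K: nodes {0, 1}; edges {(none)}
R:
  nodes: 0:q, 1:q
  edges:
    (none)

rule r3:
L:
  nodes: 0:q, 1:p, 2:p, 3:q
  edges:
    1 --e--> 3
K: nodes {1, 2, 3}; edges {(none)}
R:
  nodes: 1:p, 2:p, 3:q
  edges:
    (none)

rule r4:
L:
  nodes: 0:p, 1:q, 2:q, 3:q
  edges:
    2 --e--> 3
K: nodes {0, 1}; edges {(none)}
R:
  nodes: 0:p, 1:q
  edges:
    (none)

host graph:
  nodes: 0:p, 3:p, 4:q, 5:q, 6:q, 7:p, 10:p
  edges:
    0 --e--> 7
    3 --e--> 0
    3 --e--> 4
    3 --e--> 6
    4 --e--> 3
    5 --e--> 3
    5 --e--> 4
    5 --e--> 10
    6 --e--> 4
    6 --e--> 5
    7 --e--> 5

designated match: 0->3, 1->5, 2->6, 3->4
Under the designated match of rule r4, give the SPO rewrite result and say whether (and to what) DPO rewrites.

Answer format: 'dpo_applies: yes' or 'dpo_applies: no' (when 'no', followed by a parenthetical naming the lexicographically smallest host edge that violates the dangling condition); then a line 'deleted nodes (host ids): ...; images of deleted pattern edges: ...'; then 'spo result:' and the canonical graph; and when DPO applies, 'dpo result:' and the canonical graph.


dpo_applies: no
(the rule deletes node 4, which keeps host edge (3,4,e) outside the match image — the dangling condition fails, DPO blocks; SPO proceeds and side-deletes such edges)
deleted nodes (host ids): 4, 6; images of deleted pattern edges: (6,4,e)
spo result:
nodes: 0:p, 3:p, 5:q, 7:p, 10:p
edges: (0,7,e); (3,0,e); (5,3,e); (5,10,e); (7,5,e)


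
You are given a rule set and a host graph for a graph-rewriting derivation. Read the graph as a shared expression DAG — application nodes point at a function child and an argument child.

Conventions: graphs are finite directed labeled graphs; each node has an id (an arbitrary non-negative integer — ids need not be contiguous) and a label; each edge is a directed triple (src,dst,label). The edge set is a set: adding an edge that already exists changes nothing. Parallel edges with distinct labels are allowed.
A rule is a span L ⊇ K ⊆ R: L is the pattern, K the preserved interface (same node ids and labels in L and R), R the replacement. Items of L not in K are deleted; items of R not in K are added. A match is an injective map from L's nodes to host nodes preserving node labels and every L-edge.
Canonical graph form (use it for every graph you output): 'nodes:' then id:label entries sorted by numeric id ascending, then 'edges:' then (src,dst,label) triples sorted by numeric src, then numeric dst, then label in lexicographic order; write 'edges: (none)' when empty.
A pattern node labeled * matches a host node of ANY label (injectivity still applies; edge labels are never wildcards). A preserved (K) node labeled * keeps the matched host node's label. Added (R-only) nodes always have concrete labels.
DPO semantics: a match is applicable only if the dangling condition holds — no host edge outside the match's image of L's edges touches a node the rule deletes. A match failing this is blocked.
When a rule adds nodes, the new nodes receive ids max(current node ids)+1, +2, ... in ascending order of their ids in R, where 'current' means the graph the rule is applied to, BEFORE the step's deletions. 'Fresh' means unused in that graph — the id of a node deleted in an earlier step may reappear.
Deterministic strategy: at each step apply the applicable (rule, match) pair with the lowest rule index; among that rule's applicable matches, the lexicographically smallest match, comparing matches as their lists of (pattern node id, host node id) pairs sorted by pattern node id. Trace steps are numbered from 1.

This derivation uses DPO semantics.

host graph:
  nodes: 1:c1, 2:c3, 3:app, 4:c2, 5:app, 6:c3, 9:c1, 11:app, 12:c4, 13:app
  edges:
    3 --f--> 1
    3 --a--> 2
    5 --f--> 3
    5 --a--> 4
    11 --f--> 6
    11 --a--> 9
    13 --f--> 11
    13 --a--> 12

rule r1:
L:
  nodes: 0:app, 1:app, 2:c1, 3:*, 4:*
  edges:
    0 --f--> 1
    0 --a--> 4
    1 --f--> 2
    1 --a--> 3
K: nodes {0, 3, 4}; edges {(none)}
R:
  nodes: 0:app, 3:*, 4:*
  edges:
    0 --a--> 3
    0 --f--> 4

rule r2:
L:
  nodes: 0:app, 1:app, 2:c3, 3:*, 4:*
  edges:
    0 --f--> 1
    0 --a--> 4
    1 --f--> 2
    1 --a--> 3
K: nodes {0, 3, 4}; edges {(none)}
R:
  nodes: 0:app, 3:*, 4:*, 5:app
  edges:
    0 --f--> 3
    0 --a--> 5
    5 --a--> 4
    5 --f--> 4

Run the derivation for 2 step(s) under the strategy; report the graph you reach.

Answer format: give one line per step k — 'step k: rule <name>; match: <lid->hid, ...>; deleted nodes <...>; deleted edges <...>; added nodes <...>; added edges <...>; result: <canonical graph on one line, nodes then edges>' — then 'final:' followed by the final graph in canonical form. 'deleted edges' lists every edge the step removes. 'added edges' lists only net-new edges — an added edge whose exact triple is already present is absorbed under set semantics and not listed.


step 1: rule r1; match: 0->5, 1->3, 2->1, 3->2, 4->4; deleted nodes 1, 3; deleted edges (3,1,f); (3,2,a); (5,3,f); (5,4,a); added nodes (none); added edges (5,2,a); (5,4,f); result: nodes: 2:c3, 4:c2, 5:app, 6:c3, 9:c1, 11:app, 12:c4, 13:app edges: (5,2,a); (5,4,f); (11,6,f); (11,9,a); (13,11,f); (13,12,a)
step 2: rule r2; match: 0->13, 1->11, 2->6, 3->9, 4->12; deleted nodes 6, 11; deleted edges (11,6,f); (11,9,a); (13,11,f); (13,12,a); added nodes 14; added edges (13,9,f); (13,14,a); (14,12,a); (14,12,f); result: nodes: 2:c3, 4:c2, 5:app, 9:c1, 12:c4, 13:app, 14:app edges: (5,2,a); (5,4,f); (13,9,f); (13,14,a); (14,12,a); (14,12,f)
final:
nodes: 2:c3, 4:c2, 5:app, 9:c1, 12:c4, 13:app, 14:app
edges: (5,2,a); (5,4,f); (13,9,f); (13,14,a); (14,12,a); (14,12,f)


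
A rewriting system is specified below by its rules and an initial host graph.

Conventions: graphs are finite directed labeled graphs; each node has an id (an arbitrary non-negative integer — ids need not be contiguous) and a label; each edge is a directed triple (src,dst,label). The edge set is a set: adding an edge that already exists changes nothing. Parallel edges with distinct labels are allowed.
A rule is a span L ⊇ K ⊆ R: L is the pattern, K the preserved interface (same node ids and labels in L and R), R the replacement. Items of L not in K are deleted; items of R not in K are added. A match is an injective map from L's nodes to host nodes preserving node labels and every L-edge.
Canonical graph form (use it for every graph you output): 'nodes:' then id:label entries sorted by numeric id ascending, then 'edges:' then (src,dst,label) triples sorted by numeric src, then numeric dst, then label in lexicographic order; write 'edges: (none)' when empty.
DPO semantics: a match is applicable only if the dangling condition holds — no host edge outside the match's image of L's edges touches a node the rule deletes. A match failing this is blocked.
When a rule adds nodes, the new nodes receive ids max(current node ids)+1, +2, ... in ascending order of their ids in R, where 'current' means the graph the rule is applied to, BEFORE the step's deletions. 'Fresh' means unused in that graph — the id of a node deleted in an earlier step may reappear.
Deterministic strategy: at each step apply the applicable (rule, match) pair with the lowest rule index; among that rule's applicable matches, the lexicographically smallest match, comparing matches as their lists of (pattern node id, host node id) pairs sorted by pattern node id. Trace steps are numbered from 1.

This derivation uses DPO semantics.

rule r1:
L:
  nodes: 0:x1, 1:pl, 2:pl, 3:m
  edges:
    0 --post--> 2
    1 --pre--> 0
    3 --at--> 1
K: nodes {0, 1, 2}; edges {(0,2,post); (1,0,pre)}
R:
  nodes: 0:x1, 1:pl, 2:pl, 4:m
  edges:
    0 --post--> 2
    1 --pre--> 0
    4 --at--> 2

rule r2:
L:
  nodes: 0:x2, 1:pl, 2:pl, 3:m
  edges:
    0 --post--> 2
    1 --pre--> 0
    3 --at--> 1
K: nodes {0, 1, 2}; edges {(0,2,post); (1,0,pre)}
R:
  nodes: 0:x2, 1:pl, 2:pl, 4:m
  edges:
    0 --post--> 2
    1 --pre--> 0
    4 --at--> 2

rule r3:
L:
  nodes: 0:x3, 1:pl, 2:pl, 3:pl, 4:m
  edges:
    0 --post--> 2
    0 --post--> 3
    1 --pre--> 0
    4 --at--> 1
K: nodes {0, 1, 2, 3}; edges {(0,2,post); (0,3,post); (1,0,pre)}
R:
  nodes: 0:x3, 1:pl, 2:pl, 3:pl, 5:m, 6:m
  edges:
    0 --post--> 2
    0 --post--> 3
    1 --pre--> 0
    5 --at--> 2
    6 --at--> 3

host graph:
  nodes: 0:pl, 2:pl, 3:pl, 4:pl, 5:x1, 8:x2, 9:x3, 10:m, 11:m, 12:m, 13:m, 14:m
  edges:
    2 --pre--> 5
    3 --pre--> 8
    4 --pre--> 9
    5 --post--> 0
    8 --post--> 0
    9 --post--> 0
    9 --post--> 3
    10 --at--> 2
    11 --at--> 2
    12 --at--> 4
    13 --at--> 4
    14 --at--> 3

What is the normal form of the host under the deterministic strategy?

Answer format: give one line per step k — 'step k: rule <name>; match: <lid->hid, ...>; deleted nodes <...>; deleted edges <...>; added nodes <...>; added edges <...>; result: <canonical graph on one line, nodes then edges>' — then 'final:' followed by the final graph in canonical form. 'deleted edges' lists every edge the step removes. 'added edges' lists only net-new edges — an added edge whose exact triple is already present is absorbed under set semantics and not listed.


step 1: rule r1; match: 0->5, 1->2, 2->0, 3->10; deleted nodes 10; deleted edges (10,2,at); added nodes 15; added edges (15,0,at); result: nodes: 0:pl, 2:pl, 3:pl, 4:pl, 5:x1, 8:x2, 9:x3, 11:m, 12:m, 13:m, 14:m, 15:m edges: (2,5,pre); (3,8,pre); (4,9,pre); (5,0,post); (8,0,post); (9,0,post); (9,3,post); (11,2,at); (12,4,at); (13,4,at); (14,3,at); (15,0,at)
step 2: rule r1; match: 0->5, 1->2, 2->0, 3->11; deleted nodes 11; deleted edges (11,2,at); added nodes 16; added edges (16,0,at); result: nodes: 0:pl, 2:pl, 3:pl, 4:pl, 5:x1, 8:x2, 9:x3, 12:m, 13:m, 14:m, 15:m, 16:m edges: (2,5,pre); (3,8,pre); (4,9,pre); (5,0,post); (8,0,post); (9,0,post); (9,3,post); (12,4,at); (13,4,at); (14,3,at); (15,0,at); (16,0,at)
step 3: rule r2; match: 0->8, 1->3, 2->0, 3->14; deleted nodes 14; deleted edges (14,3,at); added nodes 17; added edges (17,0,at); result: nodes: 0:pl, 2:pl, 3:pl, 4:pl, 5:x1, 8:x2, 9:x3, 12:m, 13:m, 15:m, 16:m, 17:m edges: (2,5,pre); (3,8,pre); (4,9,pre); (5,0,post); (8,0,post); (9,0,post); (9,3,post); (12,4,at); (13,4,at); (15,0,at); (16,0,at); (17,0,at)
step 4: rule r3; match: 0->9, 1->4, 2->0, 3->3, 4->12; deleted nodes 12; deleted edges (12,4,at); added nodes 18, 19; added edges (18,0,at); (19,3,at); result: nodes: 0:pl, 2:pl, 3:pl, 4:pl, 5:x1, 8:x2, 9:x3, 13:m, 15:m, 16:m, 17:m, 18:m, 19:m edges: (2,5,pre); (3,8,pre); (4,9,pre); (5,0,post); (8,0,post); (9,0,post); (9,3,post); (13,4,at); (15,0,at); (16,0,at); (17,0,at); (18,0,at); (19,3,at)
step 5: rule r2; match: 0->8, 1->3, 2->0, 3->19; deleted nodes 19; deleted edges (19,3,at); added nodes 20; added edges (20,0,at); result: nodes: 0:pl, 2:pl, 3:pl, 4:pl, 5:x1, 8:x2, 9:x3, 13:m, 15:m, 16:m, 17:m, 18:m, 20:m edges: (2,5,pre); (3,8,pre); (4,9,pre); (5,0,post); (8,0,post); (9,0,post); (9,3,post); (13,4,at); (15,0,at); (16,0,at); (17,0,at); (18,0,at); (20,0,at)
step 6: rule r3; match: 0->9, 1->4, 2->0, 3->3, 4->13; deleted nodes 13; deleted edges (13,4,at); added nodes 21, 22; added edges (21,0,at); (22,3,at); result: nodes: 0:pl, 2:pl, 3:pl, 4:pl, 5:x1, 8:x2, 9:x3, 15:m, 16:m, 17:m, 18:m, 20:m, 21:m, 22:m edges: (2,5,pre); (3,8,pre); (4,9,pre); (5,0,post); (8,0,post); (9,0,post); (9,3,post); (15,0,at); (16,0,at); (17,0,at); (18,0,at); (20,0,at); (21,0,at); (22,3,at)
step 7: rule r2; match: 0->8, 1->3, 2->0, 3->22; deleted nodes 22; deleted edges (22,3,at); added nodes 23; added edges (23,0,at); result: nodes: 0:pl, 2:pl, 3:pl, 4:pl, 5:x1, 8:x2, 9:x3, 15:m, 16:m, 17:m, 18:m, 20:m, 21:m, 23:m edges: (2,5,pre); (3,8,pre); (4,9,pre); (5,0,post); (8,0,post); (9,0,post); (9,3,post); (15,0,at); (16,0,at); (17,0,at); (18,0,at); (20,0,at); (21,0,at); (23,0,at)
final:
nodes: 0:pl, 2:pl, 3:pl, 4:pl, 5:x1, 8:x2, 9:x3, 15:m, 16:m, 17:m, 18:m, 20:m, 21:m, 23:m
edges: (2,5,pre); (3,8,pre); (4,9,pre); (5,0,post); (8,0,post); (9,0,post); (9,3,post); (15,0,at); (16,0,at); (17,0,at); (18,0,at); (20,0,at); (21,0,at); (23,0,at)
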